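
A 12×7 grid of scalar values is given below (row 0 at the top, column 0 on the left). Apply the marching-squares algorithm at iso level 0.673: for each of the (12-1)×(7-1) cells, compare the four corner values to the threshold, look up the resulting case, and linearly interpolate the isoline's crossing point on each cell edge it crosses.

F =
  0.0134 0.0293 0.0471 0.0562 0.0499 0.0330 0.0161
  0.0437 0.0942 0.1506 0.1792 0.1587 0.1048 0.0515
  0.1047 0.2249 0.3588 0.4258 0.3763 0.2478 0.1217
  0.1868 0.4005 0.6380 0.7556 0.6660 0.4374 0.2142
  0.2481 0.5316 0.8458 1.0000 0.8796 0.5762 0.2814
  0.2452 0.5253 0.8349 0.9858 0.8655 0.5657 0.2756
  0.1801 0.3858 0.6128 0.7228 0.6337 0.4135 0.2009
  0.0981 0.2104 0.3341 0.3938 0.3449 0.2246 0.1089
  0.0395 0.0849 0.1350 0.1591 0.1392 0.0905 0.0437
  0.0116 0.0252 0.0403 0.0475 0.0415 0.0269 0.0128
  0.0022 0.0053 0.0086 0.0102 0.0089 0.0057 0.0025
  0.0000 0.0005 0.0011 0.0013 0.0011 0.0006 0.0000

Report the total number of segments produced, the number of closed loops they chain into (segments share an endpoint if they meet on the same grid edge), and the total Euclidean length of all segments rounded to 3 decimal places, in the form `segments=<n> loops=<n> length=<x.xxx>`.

cell (2,2): code 0100 → (2.750,3.000)–(3.000,2.298)
cell (2,3): code 1000 → (3.000,3.922)–(2.750,3.000)
cell (3,1): code 0100 → (3.168,2.000)–(4.000,1.450)
cell (3,2): code 1110 → (3.000,2.298)–(3.168,2.000)
cell (3,3): code 1101 → (3.033,4.000)–(3.000,3.922)
cell (3,4): code 1000 → (4.000,4.681)–(3.033,4.000)
cell (4,1): code 0110 → (4.000,1.450)–(5.000,1.477)
cell (4,4): code 1001 → (5.000,4.642)–(4.000,4.681)
cell (5,1): code 0010 → (5.000,1.477)–(5.729,2.000)
cell (5,2): code 0111 → (5.729,2.000)–(6.000,2.547)
cell (5,3): code 1011 → (6.000,3.559)–(5.830,4.000)
cell (5,4): code 0001 → (5.830,4.000)–(5.000,4.642)
cell (6,2): code 0010 → (6.000,2.547)–(6.151,3.000)
cell (6,3): code 0001 → (6.151,3.000)–(6.000,3.559)
total: 14 segments, chained into 1 closed loop(s), length Σ = 10.395206

segments=14 loops=1 length=10.395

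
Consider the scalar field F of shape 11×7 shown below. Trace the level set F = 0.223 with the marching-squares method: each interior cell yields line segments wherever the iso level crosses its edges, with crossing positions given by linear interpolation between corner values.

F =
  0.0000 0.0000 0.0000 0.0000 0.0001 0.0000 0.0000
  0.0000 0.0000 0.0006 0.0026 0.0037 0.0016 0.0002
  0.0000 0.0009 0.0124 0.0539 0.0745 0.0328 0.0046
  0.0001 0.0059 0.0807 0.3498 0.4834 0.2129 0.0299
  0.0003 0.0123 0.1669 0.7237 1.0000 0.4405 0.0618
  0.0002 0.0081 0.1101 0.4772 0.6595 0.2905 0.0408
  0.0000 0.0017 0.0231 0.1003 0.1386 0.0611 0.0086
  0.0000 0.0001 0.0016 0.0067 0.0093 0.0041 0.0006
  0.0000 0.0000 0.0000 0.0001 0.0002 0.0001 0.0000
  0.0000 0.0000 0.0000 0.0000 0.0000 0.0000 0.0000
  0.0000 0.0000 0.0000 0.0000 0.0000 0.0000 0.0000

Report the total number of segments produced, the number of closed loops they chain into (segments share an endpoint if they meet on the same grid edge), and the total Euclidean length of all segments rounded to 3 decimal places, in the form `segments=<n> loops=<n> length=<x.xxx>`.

cell (2,2): code 0100 → (2.571,3.000)–(3.000,2.529)
cell (2,3): code 1100 → (2.363,4.000)–(2.571,3.000)
cell (2,4): code 1000 → (3.000,4.963)–(2.363,4.000)
cell (3,2): code 0110 → (3.000,2.529)–(4.000,2.101)
cell (3,4): code 1101 → (3.044,5.000)–(3.000,4.963)
cell (3,5): code 1000 → (4.000,5.574)–(3.044,5.000)
cell (4,2): code 0110 → (4.000,2.101)–(5.000,2.308)
cell (4,5): code 1001 → (5.000,5.270)–(4.000,5.574)
cell (5,2): code 0010 → (5.000,2.308)–(5.674,3.000)
cell (5,3): code 0011 → (5.674,3.000)–(5.838,4.000)
cell (5,4): code 0011 → (5.838,4.000)–(5.294,5.000)
cell (5,5): code 0001 → (5.294,5.000)–(5.000,5.270)
total: 12 segments, chained into 1 closed loop(s), length Σ = 10.657401

segments=12 loops=1 length=10.657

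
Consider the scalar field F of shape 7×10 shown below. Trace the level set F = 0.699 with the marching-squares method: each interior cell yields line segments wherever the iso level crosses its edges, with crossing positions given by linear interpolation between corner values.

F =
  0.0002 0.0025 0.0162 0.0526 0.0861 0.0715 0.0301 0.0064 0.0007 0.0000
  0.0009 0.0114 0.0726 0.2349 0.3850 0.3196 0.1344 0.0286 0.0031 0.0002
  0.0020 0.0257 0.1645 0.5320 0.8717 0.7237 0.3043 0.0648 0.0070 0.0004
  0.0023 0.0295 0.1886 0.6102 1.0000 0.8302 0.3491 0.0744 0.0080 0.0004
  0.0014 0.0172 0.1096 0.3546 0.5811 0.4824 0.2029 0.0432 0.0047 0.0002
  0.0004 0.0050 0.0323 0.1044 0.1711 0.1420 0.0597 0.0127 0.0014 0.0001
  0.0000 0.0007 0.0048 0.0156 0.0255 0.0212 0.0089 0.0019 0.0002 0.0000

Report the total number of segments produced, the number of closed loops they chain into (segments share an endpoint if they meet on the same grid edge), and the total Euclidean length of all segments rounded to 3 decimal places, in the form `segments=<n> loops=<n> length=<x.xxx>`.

segments=8 loops=1 length=6.381

cell (1,3): code 0100 → (1.645,4.000)–(2.000,3.492)
cell (1,4): code 1100 → (1.939,5.000)–(1.645,4.000)
cell (1,5): code 1000 → (2.000,5.059)–(1.939,5.000)
cell (2,3): code 0110 → (2.000,3.492)–(3.000,3.228)
cell (2,5): code 1001 → (3.000,5.273)–(2.000,5.059)
cell (3,3): code 0010 → (3.000,3.228)–(3.719,4.000)
cell (3,4): code 0011 → (3.719,4.000)–(3.377,5.000)
cell (3,5): code 0001 → (3.377,5.000)–(3.000,5.273)
total: 8 segments, chained into 1 closed loop(s), length Σ = 6.380830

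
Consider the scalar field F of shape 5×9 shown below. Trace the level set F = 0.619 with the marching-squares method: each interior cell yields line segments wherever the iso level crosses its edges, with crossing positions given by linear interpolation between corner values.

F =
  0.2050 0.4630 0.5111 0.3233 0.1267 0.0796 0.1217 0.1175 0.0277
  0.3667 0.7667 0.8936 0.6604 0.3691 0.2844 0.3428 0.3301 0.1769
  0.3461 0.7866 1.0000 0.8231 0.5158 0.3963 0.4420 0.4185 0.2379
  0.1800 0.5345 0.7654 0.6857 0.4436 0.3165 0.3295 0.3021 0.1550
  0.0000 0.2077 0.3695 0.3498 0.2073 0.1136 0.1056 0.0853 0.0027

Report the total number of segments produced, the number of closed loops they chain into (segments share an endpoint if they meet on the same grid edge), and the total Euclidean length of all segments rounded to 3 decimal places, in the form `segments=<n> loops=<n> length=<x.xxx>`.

segments=12 loops=1 length=9.540

cell (0,0): code 0100 → (0.514,1.000)–(1.000,0.631)
cell (0,1): code 1100 → (0.282,2.000)–(0.514,1.000)
cell (0,2): code 1100 → (0.877,3.000)–(0.282,2.000)
cell (0,3): code 1000 → (1.000,3.142)–(0.877,3.000)
cell (1,0): code 0110 → (1.000,0.631)–(2.000,0.620)
cell (1,3): code 1001 → (2.000,3.664)–(1.000,3.142)
cell (2,0): code 0010 → (2.000,0.620)–(2.665,1.000)
cell (2,1): code 0111 → (2.665,1.000)–(3.000,1.366)
cell (2,3): code 1001 → (3.000,3.276)–(2.000,3.664)
cell (3,1): code 0010 → (3.000,1.366)–(3.370,2.000)
cell (3,2): code 0011 → (3.370,2.000)–(3.199,3.000)
cell (3,3): code 0001 → (3.199,3.000)–(3.000,3.276)
total: 12 segments, chained into 1 closed loop(s), length Σ = 9.540016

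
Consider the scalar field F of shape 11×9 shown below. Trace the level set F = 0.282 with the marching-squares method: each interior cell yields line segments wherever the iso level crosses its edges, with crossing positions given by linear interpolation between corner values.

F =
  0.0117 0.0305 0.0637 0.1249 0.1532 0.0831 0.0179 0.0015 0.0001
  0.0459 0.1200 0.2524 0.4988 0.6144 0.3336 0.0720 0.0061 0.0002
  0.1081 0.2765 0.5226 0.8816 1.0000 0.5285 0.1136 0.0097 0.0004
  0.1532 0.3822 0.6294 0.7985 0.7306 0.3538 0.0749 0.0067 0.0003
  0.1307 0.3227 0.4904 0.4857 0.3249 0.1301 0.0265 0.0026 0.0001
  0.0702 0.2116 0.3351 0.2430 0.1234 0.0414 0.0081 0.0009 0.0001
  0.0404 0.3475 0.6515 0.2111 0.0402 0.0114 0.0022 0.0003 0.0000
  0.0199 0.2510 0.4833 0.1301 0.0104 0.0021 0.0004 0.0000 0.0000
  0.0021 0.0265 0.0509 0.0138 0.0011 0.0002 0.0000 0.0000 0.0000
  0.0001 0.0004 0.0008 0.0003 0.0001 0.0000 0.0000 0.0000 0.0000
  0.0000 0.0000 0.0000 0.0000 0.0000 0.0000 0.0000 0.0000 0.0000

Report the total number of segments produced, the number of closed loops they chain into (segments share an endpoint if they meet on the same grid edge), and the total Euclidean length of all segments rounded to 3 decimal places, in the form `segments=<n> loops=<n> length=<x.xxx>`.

cell (0,2): code 0100 → (0.420,3.000)–(1.000,2.120)
cell (0,3): code 1100 → (0.279,4.000)–(0.420,3.000)
cell (0,4): code 1100 → (0.794,5.000)–(0.279,4.000)
cell (0,5): code 1000 → (1.000,5.197)–(0.794,5.000)
cell (1,1): code 0100 → (1.110,2.000)–(2.000,1.022)
cell (1,2): code 1110 → (1.000,2.120)–(1.110,2.000)
cell (1,5): code 1001 → (2.000,5.594)–(1.000,5.197)
cell (2,0): code 0100 → (2.052,1.000)–(3.000,0.562)
cell (2,1): code 1110 → (2.000,1.022)–(2.052,1.000)
cell (2,5): code 1001 → (3.000,5.257)–(2.000,5.594)
cell (3,0): code 0110 → (3.000,0.562)–(4.000,0.788)
cell (3,4): code 1011 → (4.000,4.220)–(3.321,5.000)
cell (3,5): code 0001 → (3.321,5.000)–(3.000,5.257)
cell (4,0): code 0010 → (4.000,0.788)–(4.366,1.000)
cell (4,1): code 0111 → (4.366,1.000)–(5.000,1.570)
cell (4,2): code 1011 → (5.000,2.577)–(4.839,3.000)
cell (4,3): code 0011 → (4.839,3.000)–(4.213,4.000)
cell (4,4): code 0001 → (4.213,4.000)–(4.000,4.220)
cell (5,0): code 0100 → (5.518,1.000)–(6.000,0.787)
cell (5,1): code 1110 → (5.000,1.570)–(5.518,1.000)
cell (5,2): code 1001 → (6.000,2.839)–(5.000,2.577)
cell (6,0): code 0010 → (6.000,0.787)–(6.679,1.000)
cell (6,1): code 0111 → (6.679,1.000)–(7.000,1.133)
cell (6,2): code 1001 → (7.000,2.570)–(6.000,2.839)
cell (7,1): code 0010 → (7.000,1.133)–(7.466,2.000)
cell (7,2): code 0001 → (7.466,2.000)–(7.000,2.570)
total: 26 segments, chained into 1 closed loop(s), length Σ = 20.021279

segments=26 loops=1 length=20.021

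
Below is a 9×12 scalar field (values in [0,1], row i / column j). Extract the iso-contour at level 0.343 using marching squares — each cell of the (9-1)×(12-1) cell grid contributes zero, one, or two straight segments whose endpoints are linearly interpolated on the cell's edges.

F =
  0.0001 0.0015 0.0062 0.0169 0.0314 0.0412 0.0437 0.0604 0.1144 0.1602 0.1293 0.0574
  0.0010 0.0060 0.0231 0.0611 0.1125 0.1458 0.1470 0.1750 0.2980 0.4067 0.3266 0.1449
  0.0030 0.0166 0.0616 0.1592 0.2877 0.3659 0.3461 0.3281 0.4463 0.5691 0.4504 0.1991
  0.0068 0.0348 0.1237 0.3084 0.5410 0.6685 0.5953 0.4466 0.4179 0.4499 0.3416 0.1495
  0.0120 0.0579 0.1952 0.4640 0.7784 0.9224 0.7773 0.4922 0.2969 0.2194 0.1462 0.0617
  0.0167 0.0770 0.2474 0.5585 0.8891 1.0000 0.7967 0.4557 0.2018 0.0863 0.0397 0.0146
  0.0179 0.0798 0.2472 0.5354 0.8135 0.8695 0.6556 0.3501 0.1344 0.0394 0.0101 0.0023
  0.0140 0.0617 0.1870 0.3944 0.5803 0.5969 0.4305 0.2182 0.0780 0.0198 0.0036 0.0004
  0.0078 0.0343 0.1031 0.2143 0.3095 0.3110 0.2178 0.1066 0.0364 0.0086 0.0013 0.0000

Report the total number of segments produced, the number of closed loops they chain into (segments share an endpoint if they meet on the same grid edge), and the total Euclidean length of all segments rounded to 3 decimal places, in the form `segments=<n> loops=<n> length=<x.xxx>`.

cell (0,8): code 0100 → (0.742,9.000)–(1.000,8.414)
cell (0,9): code 1000 → (1.000,9.795)–(0.742,9.000)
cell (1,4): code 0100 → (1.896,5.000)–(2.000,4.707)
cell (1,5): code 1100 → (1.984,6.000)–(1.896,5.000)
cell (1,6): code 1000 → (2.000,6.172)–(1.984,6.000)
cell (1,7): code 0100 → (1.303,8.000)–(2.000,7.126)
cell (1,8): code 1110 → (1.000,8.414)–(1.303,8.000)
cell (1,9): code 1101 → (1.132,10.000)–(1.000,9.795)
cell (1,10): code 1000 → (2.000,10.427)–(1.132,10.000)
cell (2,3): code 0100 → (2.218,4.000)–(3.000,3.149)
cell (2,4): code 1110 → (2.000,4.707)–(2.218,4.000)
cell (2,6): code 1101 → (2.126,7.000)–(2.000,6.172)
cell (2,7): code 1110 → (2.000,7.126)–(2.126,7.000)
cell (2,9): code 1011 → (3.000,9.987)–(2.987,10.000)
cell (2,10): code 0001 → (2.987,10.000)–(2.000,10.427)
cell (3,2): code 0100 → (3.222,3.000)–(4.000,2.550)
cell (3,3): code 1110 → (3.000,3.149)–(3.222,3.000)
cell (3,7): code 1011 → (4.000,7.764)–(3.619,8.000)
cell (3,8): code 0011 → (3.619,8.000)–(3.464,9.000)
cell (3,9): code 0001 → (3.464,9.000)–(3.000,9.987)
cell (4,2): code 0110 → (4.000,2.550)–(5.000,2.307)
cell (4,7): code 1001 → (5.000,7.444)–(4.000,7.764)
cell (5,2): code 0110 → (5.000,2.307)–(6.000,2.332)
cell (5,7): code 1001 → (6.000,7.033)–(5.000,7.444)
cell (6,2): code 0110 → (6.000,2.332)–(7.000,2.752)
cell (6,6): code 1011 → (7.000,6.412)–(6.054,7.000)
cell (6,7): code 0001 → (6.054,7.000)–(6.000,7.033)
cell (7,2): code 0010 → (7.000,2.752)–(7.285,3.000)
cell (7,3): code 0011 → (7.285,3.000)–(7.876,4.000)
cell (7,4): code 0011 → (7.876,4.000)–(7.888,5.000)
cell (7,5): code 0011 → (7.888,5.000)–(7.411,6.000)
cell (7,6): code 0001 → (7.411,6.000)–(7.000,6.412)
total: 32 segments, chained into 1 closed loop(s), length Σ = 24.179608

segments=32 loops=1 length=24.180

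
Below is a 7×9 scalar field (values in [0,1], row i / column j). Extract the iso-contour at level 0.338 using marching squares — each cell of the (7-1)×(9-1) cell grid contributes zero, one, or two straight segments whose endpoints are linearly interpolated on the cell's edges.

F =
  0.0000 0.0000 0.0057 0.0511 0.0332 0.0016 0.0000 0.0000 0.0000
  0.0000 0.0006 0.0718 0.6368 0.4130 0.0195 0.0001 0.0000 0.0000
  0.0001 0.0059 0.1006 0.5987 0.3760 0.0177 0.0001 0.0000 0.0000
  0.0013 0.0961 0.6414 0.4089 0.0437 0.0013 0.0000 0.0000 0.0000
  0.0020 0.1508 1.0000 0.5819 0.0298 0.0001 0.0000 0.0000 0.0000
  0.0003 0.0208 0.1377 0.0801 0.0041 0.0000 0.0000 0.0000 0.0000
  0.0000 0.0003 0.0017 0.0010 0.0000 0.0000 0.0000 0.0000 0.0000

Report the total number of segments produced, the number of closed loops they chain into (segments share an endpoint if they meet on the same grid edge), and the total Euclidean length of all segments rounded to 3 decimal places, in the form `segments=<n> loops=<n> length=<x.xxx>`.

segments=14 loops=1 length=11.697

cell (0,2): code 0100 → (0.490,3.000)–(1.000,2.471)
cell (0,3): code 1100 → (0.803,4.000)–(0.490,3.000)
cell (0,4): code 1000 → (1.000,4.191)–(0.803,4.000)
cell (1,2): code 0110 → (1.000,2.471)–(2.000,2.477)
cell (1,4): code 1001 → (2.000,4.106)–(1.000,4.191)
cell (2,1): code 0100 → (2.439,2.000)–(3.000,1.444)
cell (2,2): code 1110 → (2.000,2.477)–(2.439,2.000)
cell (2,3): code 1011 → (3.000,3.194)–(2.114,4.000)
cell (2,4): code 0001 → (2.114,4.000)–(2.000,4.106)
cell (3,1): code 0110 → (3.000,1.444)–(4.000,1.220)
cell (3,3): code 1001 → (4.000,3.442)–(3.000,3.194)
cell (4,1): code 0010 → (4.000,1.220)–(4.768,2.000)
cell (4,2): code 0011 → (4.768,2.000)–(4.486,3.000)
cell (4,3): code 0001 → (4.486,3.000)–(4.000,3.442)
total: 14 segments, chained into 1 closed loop(s), length Σ = 11.696703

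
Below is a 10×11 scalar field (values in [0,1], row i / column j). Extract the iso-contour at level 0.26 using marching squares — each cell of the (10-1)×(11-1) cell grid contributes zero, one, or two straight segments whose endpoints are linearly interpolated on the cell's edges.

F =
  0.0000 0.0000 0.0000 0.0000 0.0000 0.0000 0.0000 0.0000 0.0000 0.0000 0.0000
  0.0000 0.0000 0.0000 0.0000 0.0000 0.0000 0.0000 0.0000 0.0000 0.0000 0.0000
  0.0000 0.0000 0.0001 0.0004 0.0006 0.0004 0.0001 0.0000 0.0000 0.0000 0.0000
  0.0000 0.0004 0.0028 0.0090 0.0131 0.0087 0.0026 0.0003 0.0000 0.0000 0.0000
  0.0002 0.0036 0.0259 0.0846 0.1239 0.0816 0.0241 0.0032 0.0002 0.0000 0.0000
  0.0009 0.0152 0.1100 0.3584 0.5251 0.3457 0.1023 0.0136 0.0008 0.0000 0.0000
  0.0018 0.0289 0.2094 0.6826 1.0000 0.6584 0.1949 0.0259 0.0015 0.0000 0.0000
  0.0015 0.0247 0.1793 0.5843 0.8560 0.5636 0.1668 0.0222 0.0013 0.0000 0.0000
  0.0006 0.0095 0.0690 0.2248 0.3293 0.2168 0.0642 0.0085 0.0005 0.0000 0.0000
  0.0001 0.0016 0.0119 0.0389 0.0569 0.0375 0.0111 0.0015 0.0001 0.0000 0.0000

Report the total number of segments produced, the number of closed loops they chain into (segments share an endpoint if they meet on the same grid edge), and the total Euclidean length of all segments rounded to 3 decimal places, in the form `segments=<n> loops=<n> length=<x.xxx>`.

cell (4,2): code 0100 → (4.641,3.000)–(5.000,2.604)
cell (4,3): code 1100 → (4.339,4.000)–(4.641,3.000)
cell (4,4): code 1100 → (4.676,5.000)–(4.339,4.000)
cell (4,5): code 1000 → (5.000,5.352)–(4.676,5.000)
cell (5,2): code 0110 → (5.000,2.604)–(6.000,2.107)
cell (5,5): code 1001 → (6.000,5.860)–(5.000,5.352)
cell (6,2): code 0110 → (6.000,2.107)–(7.000,2.199)
cell (6,5): code 1001 → (7.000,5.765)–(6.000,5.860)
cell (7,2): code 0010 → (7.000,2.199)–(7.902,3.000)
cell (7,3): code 0111 → (7.902,3.000)–(8.000,3.337)
cell (7,4): code 1011 → (8.000,4.616)–(7.875,5.000)
cell (7,5): code 0001 → (7.875,5.000)–(7.000,5.765)
cell (8,3): code 0010 → (8.000,3.337)–(8.254,4.000)
cell (8,4): code 0001 → (8.254,4.000)–(8.000,4.616)
total: 14 segments, chained into 1 closed loop(s), length Σ = 11.860004

segments=14 loops=1 length=11.860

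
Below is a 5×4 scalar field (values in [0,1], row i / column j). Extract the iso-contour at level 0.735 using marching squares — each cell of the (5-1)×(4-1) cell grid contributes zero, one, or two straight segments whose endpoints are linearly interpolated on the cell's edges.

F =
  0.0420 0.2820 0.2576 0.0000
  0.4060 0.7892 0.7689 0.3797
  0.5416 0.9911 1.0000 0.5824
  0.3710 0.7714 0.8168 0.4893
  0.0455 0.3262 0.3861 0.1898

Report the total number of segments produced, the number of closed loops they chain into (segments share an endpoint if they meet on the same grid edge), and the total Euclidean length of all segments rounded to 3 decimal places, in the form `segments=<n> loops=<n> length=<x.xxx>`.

cell (0,0): code 0100 → (0.893,1.000)–(1.000,0.859)
cell (0,1): code 1100 → (0.934,2.000)–(0.893,1.000)
cell (0,2): code 1000 → (1.000,2.087)–(0.934,2.000)
cell (1,0): code 0110 → (1.000,0.859)–(2.000,0.430)
cell (1,2): code 1001 → (2.000,2.635)–(1.000,2.087)
cell (2,0): code 0110 → (2.000,0.430)–(3.000,0.909)
cell (2,2): code 1001 → (3.000,2.250)–(2.000,2.635)
cell (3,0): code 0010 → (3.000,0.909)–(3.082,1.000)
cell (3,1): code 0011 → (3.082,1.000)–(3.190,2.000)
cell (3,2): code 0001 → (3.190,2.000)–(3.000,2.250)
total: 10 segments, chained into 1 closed loop(s), length Σ = 7.137569

segments=10 loops=1 length=7.138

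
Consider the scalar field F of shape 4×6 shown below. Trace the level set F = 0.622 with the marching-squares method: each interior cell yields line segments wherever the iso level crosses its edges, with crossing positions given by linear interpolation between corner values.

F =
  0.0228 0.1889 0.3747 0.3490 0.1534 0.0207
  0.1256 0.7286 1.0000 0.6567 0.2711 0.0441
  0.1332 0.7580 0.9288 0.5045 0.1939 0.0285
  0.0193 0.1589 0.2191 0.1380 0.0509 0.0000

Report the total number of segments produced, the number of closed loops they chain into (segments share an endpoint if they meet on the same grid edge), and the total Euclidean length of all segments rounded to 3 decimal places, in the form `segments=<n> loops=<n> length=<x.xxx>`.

cell (0,0): code 0100 → (0.802,1.000)–(1.000,0.823)
cell (0,1): code 1100 → (0.395,2.000)–(0.802,1.000)
cell (0,2): code 1100 → (0.887,3.000)–(0.395,2.000)
cell (0,3): code 1000 → (1.000,3.090)–(0.887,3.000)
cell (1,0): code 0110 → (1.000,0.823)–(2.000,0.782)
cell (1,2): code 1011 → (2.000,2.723)–(1.228,3.000)
cell (1,3): code 0001 → (1.228,3.000)–(1.000,3.090)
cell (2,0): code 0010 → (2.000,0.782)–(2.227,1.000)
cell (2,1): code 0011 → (2.227,1.000)–(2.432,2.000)
cell (2,2): code 0001 → (2.432,2.000)–(2.000,2.723)
total: 10 segments, chained into 1 closed loop(s), length Σ = 6.847286

segments=10 loops=1 length=6.847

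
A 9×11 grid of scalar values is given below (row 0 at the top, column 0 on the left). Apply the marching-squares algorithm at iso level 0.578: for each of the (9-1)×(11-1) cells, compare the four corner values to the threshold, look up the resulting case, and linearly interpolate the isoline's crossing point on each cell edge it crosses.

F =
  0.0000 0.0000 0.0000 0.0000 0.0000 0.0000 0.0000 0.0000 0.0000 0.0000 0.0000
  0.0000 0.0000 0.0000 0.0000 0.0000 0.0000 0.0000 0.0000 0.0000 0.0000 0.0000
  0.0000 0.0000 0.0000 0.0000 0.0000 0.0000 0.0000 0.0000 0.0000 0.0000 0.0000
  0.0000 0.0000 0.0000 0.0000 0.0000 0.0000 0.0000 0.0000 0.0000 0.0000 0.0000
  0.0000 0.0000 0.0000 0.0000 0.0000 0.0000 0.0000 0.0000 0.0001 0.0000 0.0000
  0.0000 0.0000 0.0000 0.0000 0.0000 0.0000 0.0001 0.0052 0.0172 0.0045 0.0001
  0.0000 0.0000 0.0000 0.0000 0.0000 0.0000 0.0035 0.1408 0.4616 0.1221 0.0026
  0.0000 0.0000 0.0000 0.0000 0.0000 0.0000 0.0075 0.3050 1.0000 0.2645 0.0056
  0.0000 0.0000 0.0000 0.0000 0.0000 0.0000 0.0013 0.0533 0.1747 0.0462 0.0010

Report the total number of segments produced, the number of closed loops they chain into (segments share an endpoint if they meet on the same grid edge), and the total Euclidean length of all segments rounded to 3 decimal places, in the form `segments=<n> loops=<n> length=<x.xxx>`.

segments=4 loops=1 length=3.525

cell (6,7): code 0100 → (6.216,8.000)–(7.000,7.393)
cell (6,8): code 1000 → (7.000,8.574)–(6.216,8.000)
cell (7,7): code 0010 → (7.000,7.393)–(7.511,8.000)
cell (7,8): code 0001 → (7.511,8.000)–(7.000,8.574)
total: 4 segments, chained into 1 closed loop(s), length Σ = 3.525202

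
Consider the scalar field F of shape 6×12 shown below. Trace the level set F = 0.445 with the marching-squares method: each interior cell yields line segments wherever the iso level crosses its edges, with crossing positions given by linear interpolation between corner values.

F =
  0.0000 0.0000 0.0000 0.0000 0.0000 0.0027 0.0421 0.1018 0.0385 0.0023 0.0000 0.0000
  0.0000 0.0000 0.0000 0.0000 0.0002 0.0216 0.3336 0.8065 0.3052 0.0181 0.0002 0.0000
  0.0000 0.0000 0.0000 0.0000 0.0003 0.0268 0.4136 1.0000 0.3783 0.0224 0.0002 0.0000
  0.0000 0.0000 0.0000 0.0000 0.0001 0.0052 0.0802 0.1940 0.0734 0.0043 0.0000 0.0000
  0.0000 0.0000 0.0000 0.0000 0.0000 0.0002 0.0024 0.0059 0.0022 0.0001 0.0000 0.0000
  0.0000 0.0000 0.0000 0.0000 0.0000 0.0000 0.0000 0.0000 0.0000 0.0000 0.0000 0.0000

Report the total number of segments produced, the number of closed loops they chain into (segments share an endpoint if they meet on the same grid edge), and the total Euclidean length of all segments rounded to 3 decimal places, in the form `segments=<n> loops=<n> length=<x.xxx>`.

segments=6 loops=1 length=6.134

cell (0,6): code 0100 → (0.487,7.000)–(1.000,6.236)
cell (0,7): code 1000 → (1.000,7.721)–(0.487,7.000)
cell (1,6): code 0110 → (1.000,6.236)–(2.000,6.054)
cell (1,7): code 1001 → (2.000,7.893)–(1.000,7.721)
cell (2,6): code 0010 → (2.000,6.054)–(2.689,7.000)
cell (2,7): code 0001 → (2.689,7.000)–(2.000,7.893)
total: 6 segments, chained into 1 closed loop(s), length Σ = 6.134482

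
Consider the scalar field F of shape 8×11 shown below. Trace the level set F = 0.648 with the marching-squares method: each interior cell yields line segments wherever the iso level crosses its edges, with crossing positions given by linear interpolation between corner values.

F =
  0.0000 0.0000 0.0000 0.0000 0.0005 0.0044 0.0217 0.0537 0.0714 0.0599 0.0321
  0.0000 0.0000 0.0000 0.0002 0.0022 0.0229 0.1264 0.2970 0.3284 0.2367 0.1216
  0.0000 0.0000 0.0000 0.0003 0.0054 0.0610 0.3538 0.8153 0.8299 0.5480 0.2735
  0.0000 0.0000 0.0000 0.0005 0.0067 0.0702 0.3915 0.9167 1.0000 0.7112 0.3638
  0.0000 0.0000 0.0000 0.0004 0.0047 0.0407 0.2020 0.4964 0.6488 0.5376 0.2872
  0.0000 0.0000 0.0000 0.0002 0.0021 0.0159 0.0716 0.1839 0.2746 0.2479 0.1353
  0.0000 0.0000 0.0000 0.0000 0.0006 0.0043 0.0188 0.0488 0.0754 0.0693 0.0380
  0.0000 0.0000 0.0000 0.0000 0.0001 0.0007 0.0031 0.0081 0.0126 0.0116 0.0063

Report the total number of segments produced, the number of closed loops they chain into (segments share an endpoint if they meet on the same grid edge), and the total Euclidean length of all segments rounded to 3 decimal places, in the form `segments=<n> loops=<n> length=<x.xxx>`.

segments=12 loops=1 length=7.849

cell (1,6): code 0100 → (1.677,7.000)–(2.000,6.637)
cell (1,7): code 1100 → (1.637,8.000)–(1.677,7.000)
cell (1,8): code 1000 → (2.000,8.645)–(1.637,8.000)
cell (2,6): code 0110 → (2.000,6.637)–(3.000,6.488)
cell (2,8): code 1101 → (2.613,9.000)–(2.000,8.645)
cell (2,9): code 1000 → (3.000,9.182)–(2.613,9.000)
cell (3,6): code 0010 → (3.000,6.488)–(3.639,7.000)
cell (3,7): code 0111 → (3.639,7.000)–(4.000,7.995)
cell (3,8): code 1011 → (4.000,8.007)–(3.364,9.000)
cell (3,9): code 0001 → (3.364,9.000)–(3.000,9.182)
cell (4,7): code 0010 → (4.000,7.995)–(4.002,8.000)
cell (4,8): code 0001 → (4.002,8.000)–(4.000,8.007)
total: 12 segments, chained into 1 closed loop(s), length Σ = 7.849459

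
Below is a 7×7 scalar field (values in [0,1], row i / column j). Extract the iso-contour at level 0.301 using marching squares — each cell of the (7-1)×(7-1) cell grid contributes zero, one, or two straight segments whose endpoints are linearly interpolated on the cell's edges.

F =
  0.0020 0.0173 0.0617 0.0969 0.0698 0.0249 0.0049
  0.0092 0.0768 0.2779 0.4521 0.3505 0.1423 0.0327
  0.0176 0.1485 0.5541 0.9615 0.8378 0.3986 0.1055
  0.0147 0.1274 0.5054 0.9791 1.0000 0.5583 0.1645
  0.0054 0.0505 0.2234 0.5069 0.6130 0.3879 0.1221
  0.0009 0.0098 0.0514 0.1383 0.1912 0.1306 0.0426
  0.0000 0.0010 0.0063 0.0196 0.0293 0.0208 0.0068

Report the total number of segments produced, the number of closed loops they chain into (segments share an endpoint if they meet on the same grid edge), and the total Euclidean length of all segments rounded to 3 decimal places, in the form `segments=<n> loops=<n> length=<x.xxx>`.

segments=16 loops=1 length=12.924

cell (0,2): code 0100 → (0.575,3.000)–(1.000,2.133)
cell (0,3): code 1100 → (0.824,4.000)–(0.575,3.000)
cell (0,4): code 1000 → (1.000,4.238)–(0.824,4.000)
cell (1,1): code 0100 → (1.084,2.000)–(2.000,1.376)
cell (1,2): code 1110 → (1.000,2.133)–(1.084,2.000)
cell (1,4): code 1101 → (1.619,5.000)–(1.000,4.238)
cell (1,5): code 1000 → (2.000,5.333)–(1.619,5.000)
cell (2,1): code 0110 → (2.000,1.376)–(3.000,1.459)
cell (2,5): code 1001 → (3.000,5.653)–(2.000,5.333)
cell (3,1): code 0010 → (3.000,1.459)–(3.725,2.000)
cell (3,2): code 0111 → (3.725,2.000)–(4.000,2.274)
cell (3,5): code 1001 → (4.000,5.327)–(3.000,5.653)
cell (4,2): code 0010 → (4.000,2.274)–(4.559,3.000)
cell (4,3): code 0011 → (4.559,3.000)–(4.740,4.000)
cell (4,4): code 0011 → (4.740,4.000)–(4.338,5.000)
cell (4,5): code 0001 → (4.338,5.000)–(4.000,5.327)
total: 16 segments, chained into 1 closed loop(s), length Σ = 12.924229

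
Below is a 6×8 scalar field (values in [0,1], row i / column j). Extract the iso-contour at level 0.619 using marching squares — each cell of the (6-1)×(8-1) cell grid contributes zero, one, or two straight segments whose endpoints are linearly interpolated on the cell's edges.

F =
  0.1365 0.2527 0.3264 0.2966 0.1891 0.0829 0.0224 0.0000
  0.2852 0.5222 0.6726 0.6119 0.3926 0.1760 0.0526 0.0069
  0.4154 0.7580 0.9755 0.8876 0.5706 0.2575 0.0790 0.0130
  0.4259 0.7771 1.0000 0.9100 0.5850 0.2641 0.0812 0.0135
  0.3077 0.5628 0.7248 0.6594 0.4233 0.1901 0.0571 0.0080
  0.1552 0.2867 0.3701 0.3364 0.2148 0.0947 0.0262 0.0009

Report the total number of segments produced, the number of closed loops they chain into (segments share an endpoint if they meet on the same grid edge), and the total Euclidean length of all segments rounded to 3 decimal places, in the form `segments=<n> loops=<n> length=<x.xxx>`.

cell (0,1): code 0100 → (0.845,2.000)–(1.000,1.644)
cell (0,2): code 1000 → (1.000,2.883)–(0.845,2.000)
cell (1,0): code 0100 → (1.411,1.000)–(2.000,0.594)
cell (1,1): code 1110 → (1.000,1.644)–(1.411,1.000)
cell (1,2): code 1101 → (1.026,3.000)–(1.000,2.883)
cell (1,3): code 1000 → (2.000,3.847)–(1.026,3.000)
cell (2,0): code 0110 → (2.000,0.594)–(3.000,0.550)
cell (2,3): code 1001 → (3.000,3.895)–(2.000,3.847)
cell (3,0): code 0010 → (3.000,0.550)–(3.738,1.000)
cell (3,1): code 0111 → (3.738,1.000)–(4.000,1.347)
cell (3,3): code 1001 → (4.000,3.171)–(3.000,3.895)
cell (4,1): code 0010 → (4.000,1.347)–(4.298,2.000)
cell (4,2): code 0011 → (4.298,2.000)–(4.125,3.000)
cell (4,3): code 0001 → (4.125,3.000)–(4.000,3.171)
total: 14 segments, chained into 1 closed loop(s), length Σ = 10.655831

segments=14 loops=1 length=10.656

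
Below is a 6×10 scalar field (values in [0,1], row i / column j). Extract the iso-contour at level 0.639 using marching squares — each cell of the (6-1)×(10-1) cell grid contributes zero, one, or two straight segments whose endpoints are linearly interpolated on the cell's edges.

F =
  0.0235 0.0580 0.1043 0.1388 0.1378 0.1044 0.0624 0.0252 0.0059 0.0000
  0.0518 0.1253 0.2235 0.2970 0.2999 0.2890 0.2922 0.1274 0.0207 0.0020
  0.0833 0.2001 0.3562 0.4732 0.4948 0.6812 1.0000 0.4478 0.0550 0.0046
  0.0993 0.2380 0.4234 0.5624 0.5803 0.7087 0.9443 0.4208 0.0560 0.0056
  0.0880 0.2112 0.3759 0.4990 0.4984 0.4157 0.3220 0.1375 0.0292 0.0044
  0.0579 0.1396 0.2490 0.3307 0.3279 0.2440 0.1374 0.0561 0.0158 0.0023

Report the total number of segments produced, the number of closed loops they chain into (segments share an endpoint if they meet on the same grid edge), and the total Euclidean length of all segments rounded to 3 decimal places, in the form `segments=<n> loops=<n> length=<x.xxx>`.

segments=8 loops=1 length=6.595

cell (1,4): code 0100 → (1.892,5.000)–(2.000,4.774)
cell (1,5): code 1100 → (1.490,6.000)–(1.892,5.000)
cell (1,6): code 1000 → (2.000,6.654)–(1.490,6.000)
cell (2,4): code 0110 → (2.000,4.774)–(3.000,4.457)
cell (2,6): code 1001 → (3.000,6.583)–(2.000,6.654)
cell (3,4): code 0010 → (3.000,4.457)–(3.238,5.000)
cell (3,5): code 0011 → (3.238,5.000)–(3.491,6.000)
cell (3,6): code 0001 → (3.491,6.000)–(3.000,6.583)
total: 8 segments, chained into 1 closed loop(s), length Σ = 6.595339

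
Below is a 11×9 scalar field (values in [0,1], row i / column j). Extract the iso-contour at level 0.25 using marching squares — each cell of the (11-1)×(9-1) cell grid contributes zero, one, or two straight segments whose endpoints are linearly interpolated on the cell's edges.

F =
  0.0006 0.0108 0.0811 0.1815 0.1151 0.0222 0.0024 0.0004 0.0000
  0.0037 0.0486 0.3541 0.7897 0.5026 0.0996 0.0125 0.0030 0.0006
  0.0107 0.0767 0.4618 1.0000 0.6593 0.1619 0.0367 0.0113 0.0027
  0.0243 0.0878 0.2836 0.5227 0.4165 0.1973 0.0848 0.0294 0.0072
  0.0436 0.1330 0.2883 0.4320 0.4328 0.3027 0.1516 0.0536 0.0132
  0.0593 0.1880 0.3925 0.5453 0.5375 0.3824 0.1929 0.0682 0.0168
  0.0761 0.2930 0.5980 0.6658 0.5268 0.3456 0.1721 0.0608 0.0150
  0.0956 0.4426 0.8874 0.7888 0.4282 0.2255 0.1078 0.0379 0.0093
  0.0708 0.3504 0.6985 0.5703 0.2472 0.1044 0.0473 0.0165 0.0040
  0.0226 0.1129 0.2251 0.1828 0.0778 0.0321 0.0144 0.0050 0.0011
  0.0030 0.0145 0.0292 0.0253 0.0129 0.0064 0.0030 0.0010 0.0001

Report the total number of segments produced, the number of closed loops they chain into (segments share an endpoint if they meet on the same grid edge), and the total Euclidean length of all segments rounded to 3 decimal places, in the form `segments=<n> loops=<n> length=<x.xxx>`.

cell (0,1): code 0100 → (0.619,2.000)–(1.000,1.659)
cell (0,2): code 1100 → (0.113,3.000)–(0.619,2.000)
cell (0,3): code 1100 → (0.348,4.000)–(0.113,3.000)
cell (0,4): code 1000 → (1.000,4.627)–(0.348,4.000)
cell (1,1): code 0110 → (1.000,1.659)–(2.000,1.450)
cell (1,4): code 1001 → (2.000,4.823)–(1.000,4.627)
cell (2,1): code 0110 → (2.000,1.450)–(3.000,1.828)
cell (2,4): code 1001 → (3.000,4.760)–(2.000,4.823)
cell (3,1): code 0110 → (3.000,1.828)–(4.000,1.753)
cell (3,4): code 1101 → (3.500,5.000)–(3.000,4.760)
cell (3,5): code 1000 → (4.000,5.349)–(3.500,5.000)
cell (4,1): code 0110 → (4.000,1.753)–(5.000,1.303)
cell (4,5): code 1001 → (5.000,5.699)–(4.000,5.349)
cell (5,0): code 0100 → (5.590,1.000)–(6.000,0.802)
cell (5,1): code 1110 → (5.000,1.303)–(5.590,1.000)
cell (5,5): code 1001 → (6.000,5.551)–(5.000,5.699)
cell (6,0): code 0110 → (6.000,0.802)–(7.000,0.445)
cell (6,4): code 1011 → (7.000,4.879)–(6.796,5.000)
cell (6,5): code 0001 → (6.796,5.000)–(6.000,5.551)
cell (7,0): code 0110 → (7.000,0.445)–(8.000,0.641)
cell (7,3): code 1011 → (8.000,3.991)–(7.985,4.000)
cell (7,4): code 0001 → (7.985,4.000)–(7.000,4.879)
cell (8,0): code 0010 → (8.000,0.641)–(8.423,1.000)
cell (8,1): code 0011 → (8.423,1.000)–(8.947,2.000)
cell (8,2): code 0011 → (8.947,2.000)–(8.827,3.000)
cell (8,3): code 0001 → (8.827,3.000)–(8.000,3.991)
total: 26 segments, chained into 1 closed loop(s), length Σ = 22.734238

segments=26 loops=1 length=22.734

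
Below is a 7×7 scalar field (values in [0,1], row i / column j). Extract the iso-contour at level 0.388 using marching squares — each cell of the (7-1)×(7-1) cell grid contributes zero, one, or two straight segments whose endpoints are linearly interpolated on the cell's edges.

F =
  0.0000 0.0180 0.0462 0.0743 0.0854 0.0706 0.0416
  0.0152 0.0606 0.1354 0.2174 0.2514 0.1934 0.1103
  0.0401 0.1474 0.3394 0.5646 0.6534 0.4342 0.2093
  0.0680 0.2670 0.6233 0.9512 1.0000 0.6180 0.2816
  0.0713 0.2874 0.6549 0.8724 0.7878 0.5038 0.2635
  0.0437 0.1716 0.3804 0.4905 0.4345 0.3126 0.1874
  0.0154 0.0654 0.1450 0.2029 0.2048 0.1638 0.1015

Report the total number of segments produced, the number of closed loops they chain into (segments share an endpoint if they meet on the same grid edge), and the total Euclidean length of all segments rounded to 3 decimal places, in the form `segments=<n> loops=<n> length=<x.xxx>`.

cell (1,2): code 0100 → (1.491,3.000)–(2.000,2.216)
cell (1,3): code 1100 → (1.340,4.000)–(1.491,3.000)
cell (1,4): code 1100 → (1.808,5.000)–(1.340,4.000)
cell (1,5): code 1000 → (2.000,5.205)–(1.808,5.000)
cell (2,1): code 0100 → (2.171,2.000)–(3.000,1.340)
cell (2,2): code 1110 → (2.000,2.216)–(2.171,2.000)
cell (2,5): code 1001 → (3.000,5.684)–(2.000,5.205)
cell (3,1): code 0110 → (3.000,1.340)–(4.000,1.274)
cell (3,5): code 1001 → (4.000,5.482)–(3.000,5.684)
cell (4,1): code 0010 → (4.000,1.274)–(4.972,2.000)
cell (4,2): code 0111 → (4.972,2.000)–(5.000,2.069)
cell (4,4): code 1011 → (5.000,4.381)–(4.606,5.000)
cell (4,5): code 0001 → (4.606,5.000)–(4.000,5.482)
cell (5,2): code 0010 → (5.000,2.069)–(5.356,3.000)
cell (5,3): code 0011 → (5.356,3.000)–(5.202,4.000)
cell (5,4): code 0001 → (5.202,4.000)–(5.000,4.381)
total: 16 segments, chained into 1 closed loop(s), length Σ = 13.033474

segments=16 loops=1 length=13.033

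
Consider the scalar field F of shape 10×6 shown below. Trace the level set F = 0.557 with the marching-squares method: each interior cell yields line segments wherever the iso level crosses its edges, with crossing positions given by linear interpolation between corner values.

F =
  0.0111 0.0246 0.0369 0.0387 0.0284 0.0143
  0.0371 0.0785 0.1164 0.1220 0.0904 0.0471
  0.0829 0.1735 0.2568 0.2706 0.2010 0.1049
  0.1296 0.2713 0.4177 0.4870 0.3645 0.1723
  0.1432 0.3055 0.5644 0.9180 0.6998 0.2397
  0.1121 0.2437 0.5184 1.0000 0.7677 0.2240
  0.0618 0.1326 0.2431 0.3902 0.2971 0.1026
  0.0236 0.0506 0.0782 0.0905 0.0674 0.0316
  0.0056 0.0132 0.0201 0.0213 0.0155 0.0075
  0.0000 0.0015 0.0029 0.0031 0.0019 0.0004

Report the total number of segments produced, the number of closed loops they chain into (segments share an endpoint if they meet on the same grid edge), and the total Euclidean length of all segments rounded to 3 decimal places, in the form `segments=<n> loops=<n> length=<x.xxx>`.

cell (3,1): code 0100 → (3.950,2.000)–(4.000,1.971)
cell (3,2): code 1100 → (3.162,3.000)–(3.950,2.000)
cell (3,3): code 1100 → (3.574,4.000)–(3.162,3.000)
cell (3,4): code 1000 → (4.000,4.310)–(3.574,4.000)
cell (4,1): code 0010 → (4.000,1.971)–(4.161,2.000)
cell (4,2): code 0111 → (4.161,2.000)–(5.000,2.080)
cell (4,4): code 1001 → (5.000,4.388)–(4.000,4.310)
cell (5,2): code 0010 → (5.000,2.080)–(5.726,3.000)
cell (5,3): code 0011 → (5.726,3.000)–(5.448,4.000)
cell (5,4): code 0001 → (5.448,4.000)–(5.000,4.388)
total: 10 segments, chained into 1 closed loop(s), length Σ = 7.750730

segments=10 loops=1 length=7.751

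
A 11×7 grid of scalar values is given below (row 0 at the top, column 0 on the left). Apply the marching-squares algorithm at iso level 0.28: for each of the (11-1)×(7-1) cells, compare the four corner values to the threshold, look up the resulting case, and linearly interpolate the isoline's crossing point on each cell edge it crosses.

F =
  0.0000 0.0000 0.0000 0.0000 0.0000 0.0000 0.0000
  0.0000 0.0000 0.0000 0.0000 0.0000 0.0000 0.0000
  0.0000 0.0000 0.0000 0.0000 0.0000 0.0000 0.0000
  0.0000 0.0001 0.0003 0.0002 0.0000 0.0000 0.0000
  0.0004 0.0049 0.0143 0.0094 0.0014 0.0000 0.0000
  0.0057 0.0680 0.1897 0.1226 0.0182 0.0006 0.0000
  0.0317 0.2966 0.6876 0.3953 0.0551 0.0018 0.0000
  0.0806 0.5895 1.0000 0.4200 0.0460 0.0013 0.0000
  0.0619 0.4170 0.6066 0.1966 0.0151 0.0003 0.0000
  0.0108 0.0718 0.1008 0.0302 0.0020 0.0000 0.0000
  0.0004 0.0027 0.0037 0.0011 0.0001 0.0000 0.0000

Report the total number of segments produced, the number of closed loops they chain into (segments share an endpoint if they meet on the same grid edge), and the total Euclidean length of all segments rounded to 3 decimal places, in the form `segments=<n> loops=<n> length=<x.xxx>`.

segments=12 loops=1 length=9.890

cell (5,0): code 0100 → (5.927,1.000)–(6.000,0.937)
cell (5,1): code 1100 → (5.181,2.000)–(5.927,1.000)
cell (5,2): code 1100 → (5.577,3.000)–(5.181,2.000)
cell (5,3): code 1000 → (6.000,3.339)–(5.577,3.000)
cell (6,0): code 0110 → (6.000,0.937)–(7.000,0.392)
cell (6,3): code 1001 → (7.000,3.374)–(6.000,3.339)
cell (7,0): code 0110 → (7.000,0.392)–(8.000,0.614)
cell (7,2): code 1011 → (8.000,2.797)–(7.627,3.000)
cell (7,3): code 0001 → (7.627,3.000)–(7.000,3.374)
cell (8,0): code 0010 → (8.000,0.614)–(8.397,1.000)
cell (8,1): code 0011 → (8.397,1.000)–(8.646,2.000)
cell (8,2): code 0001 → (8.646,2.000)–(8.000,2.797)
total: 12 segments, chained into 1 closed loop(s), length Σ = 9.889588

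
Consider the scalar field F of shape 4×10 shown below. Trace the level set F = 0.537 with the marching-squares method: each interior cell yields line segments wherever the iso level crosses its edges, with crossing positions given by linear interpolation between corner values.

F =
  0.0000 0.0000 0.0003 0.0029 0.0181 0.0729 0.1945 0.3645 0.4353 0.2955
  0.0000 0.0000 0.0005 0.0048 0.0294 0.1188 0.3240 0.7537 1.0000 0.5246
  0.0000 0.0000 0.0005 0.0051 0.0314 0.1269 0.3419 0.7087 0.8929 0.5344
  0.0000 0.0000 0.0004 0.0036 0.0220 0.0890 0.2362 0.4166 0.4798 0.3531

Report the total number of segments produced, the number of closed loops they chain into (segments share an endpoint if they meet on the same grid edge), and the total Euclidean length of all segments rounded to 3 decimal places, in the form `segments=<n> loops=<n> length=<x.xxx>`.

cell (0,6): code 0100 → (0.443,7.000)–(1.000,6.496)
cell (0,7): code 1100 → (0.180,8.000)–(0.443,7.000)
cell (0,8): code 1000 → (1.000,8.974)–(0.180,8.000)
cell (1,6): code 0110 → (1.000,6.496)–(2.000,6.532)
cell (1,8): code 1001 → (2.000,8.993)–(1.000,8.974)
cell (2,6): code 0010 → (2.000,6.532)–(2.588,7.000)
cell (2,7): code 0011 → (2.588,7.000)–(2.862,8.000)
cell (2,8): code 0001 → (2.862,8.000)–(2.000,8.993)
total: 8 segments, chained into 1 closed loop(s), length Σ = 8.161846

segments=8 loops=1 length=8.162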